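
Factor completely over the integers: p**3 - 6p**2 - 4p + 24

(p + 2)(p - 2)(p - 6)

Trying the rational-root candidates, p = 6 is a root, so (p - 6) divides it; the quotient is p**2 - 4.
The remaining quadratic factors as (p + 2)(p - 2).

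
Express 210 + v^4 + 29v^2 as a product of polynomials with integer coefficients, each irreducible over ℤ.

Substitute u = v^2 to get a quadratic in u, then factor.
v^2 + 15 is irreducible over ℤ (always positive, so no real roots).
v^2 + 14 is irreducible over ℤ (always positive, so no real roots).

(v^2 + 14)(v^2 + 15)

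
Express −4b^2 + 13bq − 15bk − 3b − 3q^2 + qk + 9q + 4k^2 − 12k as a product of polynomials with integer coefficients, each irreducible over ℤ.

Group: −b(4b − q − k + 3) + (3q − 4k)(4b − q − k + 3); both groups contain (4b − q − k + 3).

−(4b − q − k + 3)(b − 3q + 4k)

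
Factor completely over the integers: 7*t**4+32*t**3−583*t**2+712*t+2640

Trying the rational-root candidates, t = −11/7 is a root, so (7*t+11) divides it; the quotient is t**3+3*t**2−88*t+240.
Then t = −12 is a root, giving the factor (t+12) and quotient t**2−9*t+20.
The remaining quadratic factors as (t−5)(t−4).

(7*t+11)*(t+12)*(t−4)*(t−5)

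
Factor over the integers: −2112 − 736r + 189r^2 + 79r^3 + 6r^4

Trying the rational-root candidates, r = 3 is a root, so (r − 3) divides it; the quotient is 6r^3 + 97r^2 + 480r + 704.
Then r = −11/2 is a root, so (2r + 11) divides it; the quotient is 3r^2 + 32r + 64.
The remaining quadratic factors as (3r + 8)(r + 8).

(2r + 11)(3r + 8)(r + 8)(r − 3)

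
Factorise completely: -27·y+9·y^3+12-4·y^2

(9·y-4)·(y^2-3)

Group as (9·y^3-27·y) + (-4·y^2+12) = 9·y·(y^2-3) - 4·(y^2-3).
Both groups share the factor (y^2-3).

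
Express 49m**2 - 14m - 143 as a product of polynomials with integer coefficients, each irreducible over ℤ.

(7m + 11)(7m - 13)

Need a pair with product 49·(-143) = -7007 and sum -14: that's 77 and -91.
Split the middle term: 49m**2 + 77m - 91m - 143 = 7m(7m + 11) - 13(7m + 11).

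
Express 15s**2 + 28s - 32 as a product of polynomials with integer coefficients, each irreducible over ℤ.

Need a pair with product 15·(-32) = -480 and sum 28: that's 40 and -12.
Split the middle term: 15s**2 + 40s - 12s - 32 = 5s(3s + 8) - 4(3s + 8).

(3s + 8)(5s - 4)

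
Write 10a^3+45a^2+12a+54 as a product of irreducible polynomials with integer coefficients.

Group as (10a^3+12a) + (45a^2+54) = 2a(5a^2+6) + 9(5a^2+6).
Both groups share the factor (5a^2+6).

(2a+9)(5a^2+6)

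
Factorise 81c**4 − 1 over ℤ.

Difference of squares twice: with A = 3c and B = 1, A⁴ − B⁴ = (A² − B²)(A² + B²), and A² − B² factors again.

(3c + 1)(3c − 1)(9c**2 + 1)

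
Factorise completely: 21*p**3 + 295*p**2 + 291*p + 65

By the rational root theorem, p = -1/3 is a root, so (3*p + 1) is a factor; dividing leaves 7*p**2 + 96*p + 65.
The remaining quadratic factors as (p + 13)(7*p + 5).

(3*p + 1)*(7*p + 5)*(p + 13)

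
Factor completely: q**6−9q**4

Every term has a factor of q**4; factoring it out leaves q**2−9.
Recognize a difference of squares with the parts q and 3.

q**4(q+3)(q−3)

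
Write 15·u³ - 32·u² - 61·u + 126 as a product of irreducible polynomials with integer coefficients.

(3·u - 7)·(5·u - 9)·(u + 2)

Among the possible rational roots, u = 7/3 is a root, giving the factor (3·u - 7) and quotient 5·u² + u - 18.
The remaining quadratic factors as (5·u - 9)(u + 2).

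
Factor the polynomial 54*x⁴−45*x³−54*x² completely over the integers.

Pull out the common factor 9*x², then factor the remaining trinomial.

9*x²*(2*x−3)*(3*x+2)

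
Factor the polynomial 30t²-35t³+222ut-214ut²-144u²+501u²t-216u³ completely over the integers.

-(3u-5t)(9u-7t+6)(8u+t)

Group: 8u(-27u²+66ut-18u-35t²+30t) + t(-27u²+66ut-18u-35t²+30t); both groups contain (-27u²+66ut-18u-35t²+30t), so (8u+t) is a factor with cofactor -27u²+66ut-18u-35t²+30t.
The cofactor groups again: -27u²+66ut-18u-35t²+30t = -3u(9u-7t+6) + 5t(9u-7t+6); both groups contain (9u-7t+6), giving -(3u-5t)(9u-7t+6).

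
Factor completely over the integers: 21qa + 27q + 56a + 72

Group as (21qa + 27q) + (56a + 72) = 3q(7a + 9) + 8(7a + 9).
Both groups share the factor (7a + 9).

(3q + 8)(7a + 9)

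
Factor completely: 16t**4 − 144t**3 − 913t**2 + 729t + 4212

(4t + 9)(4t − 9)(t + 4)(t − 13)

Testing divisors of the constant over divisors of the leading coefficient, t = −9/4 is a root, giving the factor (4t + 9) and quotient 4t**3 − 45t**2 − 127t + 468.
Continuing, t = 9/4 is a root, giving the factor (4t − 9) and quotient t**2 − 9t − 52.
The remaining quadratic factors as (t − 13)(t + 4).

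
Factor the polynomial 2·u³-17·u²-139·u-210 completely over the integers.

(2·u+5)·(u+3)·(u-14)

Among the possible rational roots, u = -5/2 is a root, giving the factor (2·u+5) and quotient u²-11·u-42.
The remaining quadratic factors as (u-14)(u+3).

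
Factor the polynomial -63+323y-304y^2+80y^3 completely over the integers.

Among the possible rational roots, y = 9/5 is a root, so (5y-9) divides it; the quotient is 16y^2-32y+7.
The remaining quadratic factors as (4y-1)(4y-7).

(4y-1)(4y-7)(5y-9)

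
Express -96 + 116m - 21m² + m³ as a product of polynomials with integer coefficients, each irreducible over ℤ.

(m - 1)(m - 12)(m - 8)

By the rational root theorem, m = 8 is a root, so (m - 8) divides it; the quotient is m² - 13m + 12.
The remaining quadratic factors as (m - 12)(m - 1).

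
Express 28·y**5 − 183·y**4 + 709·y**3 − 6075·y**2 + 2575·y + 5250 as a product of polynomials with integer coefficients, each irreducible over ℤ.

(4·y − 5)·(7·y + 5)·(y − 7)·(y**2 + y + 30)

Trying the rational-root candidates, y = −5/7 is a root, giving the factor (7·y + 5) and quotient 4·y**4 − 29·y**3 + 122·y**2 − 955·y + 1050.
Next, y = 7 is a root, so (y − 7) is a factor; dividing leaves 4·y**3 − y**2 + 115·y − 150.
Then y = 5/4 is a root, so (4·y − 5) is a factor; dividing leaves y**2 + y + 30.
The quadratic y**2 + y + 30 has discriminant −119 < 0 and is irreducible over ℤ.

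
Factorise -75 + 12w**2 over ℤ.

Factor out 3, leaving 4w**2 - 25, which is a difference of two squares.

3(2w + 5)(2w - 5)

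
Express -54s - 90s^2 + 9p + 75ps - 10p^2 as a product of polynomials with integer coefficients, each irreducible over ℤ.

-(10p - 15s - 9)(p - 6s)

Group: -p(10p - 15s - 9) + 6s(10p - 15s - 9); both groups contain (10p - 15s - 9).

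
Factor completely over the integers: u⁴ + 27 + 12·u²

(u² + 3)·(u² + 9)

Substitute w = u² to get a quadratic in w, then factor.
u² + 3 is irreducible over ℤ (always positive, so no real roots).
u² + 9 is irreducible over ℤ (sum of squares).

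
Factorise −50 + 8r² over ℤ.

2(2r + 5)(2r − 5)

Pull out the common factor 2; 4r² − 25 is a difference of squares.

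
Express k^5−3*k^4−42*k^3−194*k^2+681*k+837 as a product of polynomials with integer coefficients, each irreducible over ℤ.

(k+1)*(k−3)*(k−9)*(k^2+8*k+31)

Testing divisors of the constant over divisors of the leading coefficient, k = 3 is a root, giving the factor (k−3) and quotient k^4−42*k^2−320*k−279.
Next, k = −1 is a root, so (k+1) divides it; the quotient is k^3−k^2−41*k−279.
Then k = 9 is a root, so (k−9) is a factor; dividing leaves k^2+8*k+31.
The quadratic k^2+8*k+31 has discriminant −60 < 0 and is irreducible over ℤ.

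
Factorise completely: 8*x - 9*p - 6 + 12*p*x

Group as (12*p*x - 9*p) + (8*x - 6) = 3*p*(4*x - 3) + 2*(4*x - 3).
Both groups share the factor (4*x - 3).

(3*p + 2)*(4*x - 3)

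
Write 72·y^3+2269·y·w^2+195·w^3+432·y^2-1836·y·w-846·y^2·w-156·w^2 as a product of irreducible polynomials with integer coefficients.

(3·y-13·w)·(2·y-15·w+12)·(12·y+w)

Group: 3·y·(24·y^2-178·y·w+144·y-15·w^2+12·w) - 13·w·(24·y^2-178·y·w+144·y-15·w^2+12·w); both groups contain (24·y^2-178·y·w+144·y-15·w^2+12·w), so (3·y-13·w) is a factor with cofactor 24·y^2-178·y·w+144·y-15·w^2+12·w.
The cofactor groups again: 24·y^2-178·y·w+144·y-15·w^2+12·w = 2·y·(12·y+w) + (-15·w+12)·(12·y+w); both groups contain (12·y+w), giving (2·y-15·w+12)·(12·y+w).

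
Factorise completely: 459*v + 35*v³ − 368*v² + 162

Testing divisors of the constant over divisors of the leading coefficient, v = 9 is a root, so (v − 9) divides it; the quotient is 35*v² − 53*v − 18.
The remaining quadratic factors as (7*v + 2)(5*v − 9).

(5*v − 9)*(7*v + 2)*(v − 9)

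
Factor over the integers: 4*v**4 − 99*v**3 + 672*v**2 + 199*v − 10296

(4*v + 13)*(v − 11)*(v − 8)*(v − 9)

Testing divisors of the constant over divisors of the leading coefficient, v = −13/4 is a root, so (4*v + 13) divides it; the quotient is v**3 − 28*v**2 + 259*v − 792.
Continuing, v = 9 is a root, giving the factor (v − 9) and quotient v**2 − 19*v + 88.
The remaining quadratic factors as (v − 8)(v − 11).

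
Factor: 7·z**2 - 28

7·(z + 2)·(z - 2)

Every term has a factor of 7. Then z**2 - 4 = (z)² − (2)².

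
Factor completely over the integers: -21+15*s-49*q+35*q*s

(5*s-7)*(7*q+3)

Group as (35*q*s-49*q) + (15*s-21) = 7*q*(5*s-7) + 3*(5*s-7).
Both groups share the factor (5*s-7).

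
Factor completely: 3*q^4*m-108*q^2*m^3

3*m*q^2*(q-6*m)*(q+6*m)

Factor out 3*q^2*m, leaving q^2-36*m^2, which is a difference of two squares.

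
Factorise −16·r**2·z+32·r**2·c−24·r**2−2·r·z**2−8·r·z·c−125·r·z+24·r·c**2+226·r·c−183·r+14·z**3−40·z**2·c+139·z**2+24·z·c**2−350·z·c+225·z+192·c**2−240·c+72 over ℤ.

−(2·z−4·c+3)·(8·r−7·z+6·c−3)·(r+z+8)

Group: 2·z·(−8·r**2−r·z−6·r·c−61·r+7·z**2−6·z·c+59·z−48·c+24) + (−4·c+3)·(−8·r**2−r·z−6·r·c−61·r+7·z**2−6·z·c+59·z−48·c+24); both groups contain (−8·r**2−r·z−6·r·c−61·r+7·z**2−6·z·c+59·z−48·c+24), so (2·z−4·c+3) is a factor with cofactor −8·r**2−r·z−6·r·c−61·r+7·z**2−6·z·c+59·z−48·c+24.
The cofactor groups again: −8·r**2−r·z−6·r·c−61·r+7·z**2−6·z·c+59·z−48·c+24 = −r·(8·r−7·z+6·c−3) + (−z−8)·(8·r−7·z+6·c−3); both groups contain (8·r−7·z+6·c−3), giving −(r+z+8)·(8·r−7·z+6·c−3).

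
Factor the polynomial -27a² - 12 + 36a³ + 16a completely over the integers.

(4a - 3)(9a² + 4)

Group as (36a³ + 16a) + (-27a² - 12) = 4a(9a² + 4) - 3(9a² + 4).
Both groups share the factor (9a² + 4).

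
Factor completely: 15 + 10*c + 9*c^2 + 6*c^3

Group as (6*c^3 + 10*c) + (9*c^2 + 15) = 2*c*(3*c^2 + 5) + 3*(3*c^2 + 5).
Both groups share the factor (3*c^2 + 5).

(2*c + 3)*(3*c^2 + 5)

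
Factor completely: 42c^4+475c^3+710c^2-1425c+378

(2c+7)(3c-1)(7c-6)(c+9)

Among the possible rational roots, c = 1/3 is a root, giving the factor (3c-1) and quotient 14c^3+163c^2+291c-378.
Continuing, c = -9 is a root, so (c+9) is a factor; dividing leaves 14c^2+37c-42.
The remaining quadratic factors as (2c+7)(7c-6).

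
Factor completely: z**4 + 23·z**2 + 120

(z**2 + 15)·(z**2 + 8)

Substitute u = z**2 to get a quadratic in u, then factor.
z**2 + 8 is irreducible over ℤ (always positive, so no real roots).
z**2 + 15 is irreducible over ℤ (always positive, so no real roots).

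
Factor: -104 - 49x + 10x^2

(2x - 13)(5x + 8)

Need a pair with product 10·(-104) = -1040 and sum -49: that's 16 and -65.
Split the middle term: 10x^2 + 16x - 65x - 104 = 2x(5x + 8) - 13(5x + 8).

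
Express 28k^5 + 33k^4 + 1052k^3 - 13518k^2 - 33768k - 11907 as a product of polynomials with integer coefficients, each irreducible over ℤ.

Among the possible rational roots, k = -3/7 is a root, giving the factor (7k + 3) and quotient 4k^4 + 3k^3 + 149k^2 - 1995k - 3969.
Then k = 7 is a root, giving the factor (k - 7) and quotient 4k^3 + 31k^2 + 366k + 567.
Continuing, k = -7/4 is a root, giving the factor (4k + 7) and quotient k^2 + 6k + 81.
The quadratic k^2 + 6k + 81 has discriminant -288 < 0 and is irreducible over ℤ.

(4k + 7)(7k + 3)(k - 7)(k^2 + 6k + 81)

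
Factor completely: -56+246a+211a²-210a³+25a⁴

Among the possible rational roots, a = -4/5 is a root, giving the factor (5a+4) and quotient 5a³-46a²+79a-14.
Continuing, a = 7 is a root, giving the factor (a-7) and quotient 5a²-11a+2.
The remaining quadratic factors as (5a-1)(a-2).

(5a+4)(5a-1)(a-2)(a-7)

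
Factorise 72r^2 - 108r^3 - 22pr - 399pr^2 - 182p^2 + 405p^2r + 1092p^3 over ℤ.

(12p + 3r - 2)(13p + 9r)(7p - 4r)

Group: 7p(156p^2 + 147pr - 26p + 27r^2 - 18r) - 4r(156p^2 + 147pr - 26p + 27r^2 - 18r); both groups contain (156p^2 + 147pr - 26p + 27r^2 - 18r), so (7p - 4r) is a factor with cofactor 156p^2 + 147pr - 26p + 27r^2 - 18r.
The cofactor groups again: 156p^2 + 147pr - 26p + 27r^2 - 18r = 12p(13p + 9r) + (3r - 2)(13p + 9r); both groups contain (13p + 9r), giving (12p + 3r - 2)(13p + 9r).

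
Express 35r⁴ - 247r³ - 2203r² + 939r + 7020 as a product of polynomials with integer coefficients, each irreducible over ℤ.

Testing divisors of the constant over divisors of the leading coefficient, r = 13/7 is a root, so (7r - 13) divides it; the quotient is 5r³ - 26r² - 363r - 540.
Then r = 12 is a root, so (r - 12) divides it; the quotient is 5r² + 34r + 45.
The remaining quadratic factors as (r + 5)(5r + 9).

(5r + 9)(7r - 13)(r + 5)(r - 12)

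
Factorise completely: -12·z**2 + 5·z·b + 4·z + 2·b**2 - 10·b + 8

-(3·z - 2·b + 2)·(4·z + b - 4)

Group: -3·z·(4·z + b - 4) + (2·b - 2)·(4·z + b - 4); both groups contain (4·z + b - 4).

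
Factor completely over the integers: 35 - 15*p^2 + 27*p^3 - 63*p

(9*p - 5)*(3*p^2 - 7)

Group as (27*p^3 - 63*p) + (-15*p^2 + 35) = 9*p*(3*p^2 - 7) - 5*(3*p^2 - 7).
Both groups share the factor (3*p^2 - 7).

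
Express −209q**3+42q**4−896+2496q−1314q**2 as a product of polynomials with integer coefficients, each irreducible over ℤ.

Among the possible rational roots, q = 8 is a root, giving the factor (q−8) and quotient 42q**3+127q**2−298q+112.
Continuing, q = 1/2 is a root, so (2q−1) divides it; the quotient is 21q**2+74q−112.
The remaining quadratic factors as (7q−8)(3q+14).

(2q−1)(3q+14)(7q−8)(q−8)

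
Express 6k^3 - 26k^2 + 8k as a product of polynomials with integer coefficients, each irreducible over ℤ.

Pull out the common factor 2k, then factor the remaining trinomial.

2k(3k - 1)(k - 4)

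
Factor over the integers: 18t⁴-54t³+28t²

Pull out the common factor 2t², then factor the remaining trinomial.

2t²(3t-2)(3t-7)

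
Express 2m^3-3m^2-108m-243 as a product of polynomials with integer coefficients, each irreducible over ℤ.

By the rational root theorem, m = -3 is a root, so (m+3) divides it; the quotient is 2m^2-9m-81.
The remaining quadratic factors as (2m+9)(m-9).

(2m+9)(m+3)(m-9)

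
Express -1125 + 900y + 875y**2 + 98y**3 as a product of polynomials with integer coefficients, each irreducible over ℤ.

Trying the rational-root candidates, y = 5/7 is a root, so (7y - 5) divides it; the quotient is 14y**2 + 135y + 225.
The remaining quadratic factors as (2y + 15)(7y + 15).

(2y + 15)(7y + 15)(7y - 5)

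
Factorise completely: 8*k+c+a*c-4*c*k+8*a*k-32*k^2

(a-4*k+1)*(c+8*k)

Group: c*(a-4*k+1) + 8*k*(a-4*k+1); both groups contain (a-4*k+1).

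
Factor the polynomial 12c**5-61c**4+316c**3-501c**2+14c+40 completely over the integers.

By the rational root theorem, c = 2 is a root, giving the factor (c-2) and quotient 12c**4-37c**3+242c**2-17c-20.
Continuing, c = -1/4 is a root, so (4c+1) divides it; the quotient is 3c**3-10c**2+63c-20.
Then c = 1/3 is a root, so (3c-1) divides it; the quotient is c**2-3c+20.
The quadratic c**2-3c+20 has discriminant -71 < 0 and is irreducible over ℤ.

(3c-1)(4c+1)(c-2)(c**2-3c+20)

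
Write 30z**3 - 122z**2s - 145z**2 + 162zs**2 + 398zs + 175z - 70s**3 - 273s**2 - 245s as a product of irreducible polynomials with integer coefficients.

Group: 5z(6z**2 - 16zs - 29z + 10s**2 + 39s + 35) - 7s(6z**2 - 16zs - 29z + 10s**2 + 39s + 35); both groups contain (6z**2 - 16zs - 29z + 10s**2 + 39s + 35), so (5z - 7s) is a factor with cofactor 6z**2 - 16zs - 29z + 10s**2 + 39s + 35.
The cofactor groups again: 6z**2 - 16zs - 29z + 10s**2 + 39s + 35 = 3z(2z - 2s - 5) + (-5s - 7)(2z - 2s - 5); both groups contain (2z - 2s - 5), giving (3z - 5s - 7)(2z - 2s - 5).

(2z - 2s - 5)(3z - 5s - 7)(5z - 7s)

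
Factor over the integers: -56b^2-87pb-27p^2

-(3p+7b)(9p+8b)

Group: -3p(9p+8b) - 7b(9p+8b); both groups contain (9p+8b).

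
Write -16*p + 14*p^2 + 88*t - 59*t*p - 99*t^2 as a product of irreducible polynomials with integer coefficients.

-(11*t - 2*p)*(9*t + 7*p - 8)

Group: -9*t*(11*t - 2*p) + (-7*p + 8)*(11*t - 2*p); both groups contain (11*t - 2*p).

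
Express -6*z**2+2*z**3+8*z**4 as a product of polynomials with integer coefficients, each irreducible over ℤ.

Pull out the common factor 2*z**2, then factor the remaining trinomial.

2*z**2*(4*z-3)*(z+1)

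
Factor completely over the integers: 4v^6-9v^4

Pull out the common factor v^4, leaving 4v^2-9.
Recognize a difference of squares with the parts 2v and 3.

v^4(2v+3)(2v-3)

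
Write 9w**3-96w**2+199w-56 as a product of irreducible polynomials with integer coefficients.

(3w-1)(3w-7)(w-8)

Trying the rational-root candidates, w = 8 is a root, so (w-8) is a factor; dividing leaves 9w**2-24w+7.
The remaining quadratic factors as (3w-1)(3w-7).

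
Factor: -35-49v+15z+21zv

(3z-7)(7v+5)

Group as (21zv+15z) + (-49v-35) = 3z(7v+5) - 7(7v+5).
Both groups share the factor (7v+5).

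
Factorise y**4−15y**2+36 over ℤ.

Substitute u = y**2 to get a quadratic in u, then factor.
y**2−3 is irreducible over ℤ (3 is not a perfect square).
y**2−12 is irreducible over ℤ (12 is not a perfect square).

(y**2−12)(y**2−3)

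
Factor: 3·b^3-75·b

3·b·(b+5)·(b-5)

Factor out 3·b, leaving b^2-25, which is a difference of two squares.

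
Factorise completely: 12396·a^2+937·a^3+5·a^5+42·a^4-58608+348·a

(5·a+12)·(a+11)·(a-2)·(a^2-3·a+222)

Testing divisors of the constant over divisors of the leading coefficient, a = -11 is a root, so (a+11) is a factor; dividing leaves 5·a^4-13·a^3+1080·a^2+516·a-5328.
Then a = -12/5 is a root, giving the factor (5·a+12) and quotient a^3-5·a^2+228·a-444.
Continuing, a = 2 is a root, so (a-2) divides it; the quotient is a^2-3·a+222.
The quadratic a^2-3·a+222 has discriminant -879 < 0 and is irreducible over ℤ.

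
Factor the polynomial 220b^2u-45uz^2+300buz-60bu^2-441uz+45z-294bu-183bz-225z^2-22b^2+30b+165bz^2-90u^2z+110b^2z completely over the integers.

(10u+5z-1)(11b-3u-15)(2b+3z)

Group: 10u(22b^2-6bu+33bz-30b-9uz-45z) + (5z-1)(22b^2-6bu+33bz-30b-9uz-45z); both groups contain (22b^2-6bu+33bz-30b-9uz-45z), so (10u+5z-1) is a factor with cofactor 22b^2-6bu+33bz-30b-9uz-45z.
The cofactor groups again: 22b^2-6bu+33bz-30b-9uz-45z = 11b(2b+3z) + (-3u-15)(2b+3z); both groups contain (2b+3z), giving (11b-3u-15)(2b+3z).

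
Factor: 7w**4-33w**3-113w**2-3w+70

(7w-5)(w+1)(w+2)(w-7)

Among the possible rational roots, w = -1 is a root, giving the factor (w+1) and quotient 7w**3-40w**2-73w+70.
Then w = 7 is a root, so (w-7) divides it; the quotient is 7w**2+9w-10.
The remaining quadratic factors as (w+2)(7w-5).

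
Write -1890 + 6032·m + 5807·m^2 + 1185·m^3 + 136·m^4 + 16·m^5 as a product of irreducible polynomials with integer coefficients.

Trying the rational-root candidates, m = -7/4 is a root, so (4·m + 7) divides it; the quotient is 4·m^4 + 27·m^3 + 249·m^2 + 1016·m - 270.
Continuing, m = -5 is a root, giving the factor (m + 5) and quotient 4·m^3 + 7·m^2 + 214·m - 54.
Then m = 1/4 is a root, so (4·m - 1) divides it; the quotient is m^2 + 2·m + 54.
The quadratic m^2 + 2·m + 54 has discriminant -212 < 0 and is irreducible over ℤ.

(4·m + 7)·(4·m - 1)·(m + 5)·(m^2 + 2·m + 54)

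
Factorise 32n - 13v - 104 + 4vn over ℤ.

Group as (4vn - 13v) + (32n - 104) = v(4n - 13) + 8(4n - 13).
Both groups share the factor (4n - 13).

(4n - 13)(v + 8)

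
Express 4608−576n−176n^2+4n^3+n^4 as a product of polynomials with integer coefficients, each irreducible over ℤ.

(n+12)(n+8)(n−12)(n−4)

Among the possible rational roots, n = −8 is a root, so (n+8) is a factor; dividing leaves n^3−4n^2−144n+576.
Then n = −12 is a root, so (n+12) divides it; the quotient is n^2−16n+48.
The remaining quadratic factors as (n−4)(n−12).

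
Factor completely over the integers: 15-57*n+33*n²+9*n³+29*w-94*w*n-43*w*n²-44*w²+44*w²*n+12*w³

(2*w-n-5)*(3*w-n+1)*(2*w+9*n-3)

Group: 3*w*(4*w²+16*w*n-16*w-9*n²-42*n+15) + (-n+1)*(4*w²+16*w*n-16*w-9*n²-42*n+15); both groups contain (4*w²+16*w*n-16*w-9*n²-42*n+15), so (3*w-n+1) is a factor with cofactor 4*w²+16*w*n-16*w-9*n²-42*n+15.
The cofactor groups again: 4*w²+16*w*n-16*w-9*n²-42*n+15 = 2*w*(2*w+9*n-3) + (-n-5)*(2*w+9*n-3); both groups contain (2*w+9*n-3), giving (2*w-n-5)*(2*w+9*n-3).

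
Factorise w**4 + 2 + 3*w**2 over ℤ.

Substitute u = w**2 to get a quadratic in u, then factor.
w**2 + 2 is irreducible over ℤ (always positive, so no real roots).
w**2 + 1 is irreducible over ℤ (sum of squares).

(w**2 + 1)*(w**2 + 2)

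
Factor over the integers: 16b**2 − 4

4(2b + 1)(2b − 1)

Every term has a factor of 4. Then 4b**2 − 1 = (2b)² − (1)².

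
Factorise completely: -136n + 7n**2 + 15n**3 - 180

(3n - 10)(5n + 9)(n + 2)

Trying the rational-root candidates, n = -9/5 is a root, so (5n + 9) divides it; the quotient is 3n**2 - 4n - 20.
The remaining quadratic factors as (3n - 10)(n + 2).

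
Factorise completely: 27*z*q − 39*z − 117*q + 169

(3*z − 13)*(9*q − 13)

Group as (27*z*q − 39*z) + (−117*q + 169) = 3*z*(9*q − 13) − 13*(9*q − 13).
Both groups share the factor (9*q − 13).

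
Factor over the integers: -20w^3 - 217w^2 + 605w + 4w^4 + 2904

Testing divisors of the constant over divisors of the leading coefficient, w = -11/2 is a root, so (2w + 11) divides it; the quotient is 2w^3 - 21w^2 + 7w + 264.
Then w = 8 is a root, giving the factor (w - 8) and quotient 2w^2 - 5w - 33.
The remaining quadratic factors as (2w - 11)(w + 3).

(2w + 11)(2w - 11)(w + 3)(w - 8)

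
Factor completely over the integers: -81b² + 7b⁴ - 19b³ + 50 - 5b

By the rational root theorem, b = 5/7 is a root, giving the factor (7b - 5) and quotient b³ - 2b² - 13b - 10.
Then b = -2 is a root, so (b + 2) divides it; the quotient is b² - 4b - 5.
The remaining quadratic factors as (b - 5)(b + 1).

(7b - 5)(b + 1)(b + 2)(b - 5)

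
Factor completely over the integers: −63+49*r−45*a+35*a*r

Group as (35*a*r−45*a) + (49*r−63) = 5*a*(7*r−9) + 7*(7*r−9).
Both groups share the factor (7*r−9).

(5*a+7)*(7*r−9)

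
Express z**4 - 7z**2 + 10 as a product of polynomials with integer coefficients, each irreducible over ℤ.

Substitute u = z**2 to get a quadratic in u, then factor.
z**2 - 2 is irreducible over ℤ (2 is not a perfect square).
z**2 - 5 is irreducible over ℤ (5 is not a perfect square).

(z**2 - 2)(z**2 - 5)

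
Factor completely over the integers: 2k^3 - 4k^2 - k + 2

(k - 2)(2k^2 - 1)

Group as (2k^3 - k) + (-4k^2 + 2) = k(2k^2 - 1) - 2(2k^2 - 1).
Both groups share the factor (2k^2 - 1).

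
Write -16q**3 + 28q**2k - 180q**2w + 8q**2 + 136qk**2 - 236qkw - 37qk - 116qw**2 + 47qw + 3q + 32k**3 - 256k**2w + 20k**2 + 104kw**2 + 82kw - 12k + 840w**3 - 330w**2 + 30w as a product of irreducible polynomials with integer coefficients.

-(q - 4k + 10w)(4q + 8k + 12w - 3)(4q + k - 7w + 1)

Group: q(-16q**2 - 36qk - 20qw + 8q - 8k**2 + 44kw - 5k + 84w**2 - 33w + 3) + (-4k + 10w)(-16q**2 - 36qk - 20qw + 8q - 8k**2 + 44kw - 5k + 84w**2 - 33w + 3); both groups contain (-16q**2 - 36qk - 20qw + 8q - 8k**2 + 44kw - 5k + 84w**2 - 33w + 3), so (q - 4k + 10w) is a factor with cofactor -16q**2 - 36qk - 20qw + 8q - 8k**2 + 44kw - 5k + 84w**2 - 33w + 3.
The cofactor groups again: -16q**2 - 36qk - 20qw + 8q - 8k**2 + 44kw - 5k + 84w**2 - 33w + 3 = -4q(4q + k - 7w + 1) + (-8k - 12w + 3)(4q + k - 7w + 1); both groups contain (4q + k - 7w + 1), giving -(4q + 8k + 12w - 3)(4q + k - 7w + 1).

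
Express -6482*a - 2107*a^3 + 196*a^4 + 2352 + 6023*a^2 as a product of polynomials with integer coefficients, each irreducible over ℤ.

(4*a - 7)*(7*a - 6)*(7*a - 8)*(a - 7)

Among the possible rational roots, a = 6/7 is a root, so (7*a - 6) is a factor; dividing leaves 28*a^3 - 277*a^2 + 623*a - 392.
Next, a = 8/7 is a root, giving the factor (7*a - 8) and quotient 4*a^2 - 35*a + 49.
The remaining quadratic factors as (a - 7)(4*a - 7).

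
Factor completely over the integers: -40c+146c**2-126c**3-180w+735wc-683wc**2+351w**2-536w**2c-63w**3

Group: 9w(-7w**2-58wc+39w-63c**2+73c-20) + 2c(-7w**2-58wc+39w-63c**2+73c-20); both groups contain (-7w**2-58wc+39w-63c**2+73c-20), so (9w+2c) is a factor with cofactor -7w**2-58wc+39w-63c**2+73c-20.
The cofactor groups again: -7w**2-58wc+39w-63c**2+73c-20 = -7w(w+7c-5) + (-9c+4)(w+7c-5); both groups contain (w+7c-5), giving -(7w+9c-4)(w+7c-5).

-(9w+2c)(w+7c-5)(7w+9c-4)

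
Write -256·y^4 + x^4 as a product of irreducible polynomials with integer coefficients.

(x + 4·y)·(x - 4·y)·(x^2 + 16·y^2)

(x)⁴ − (4·y)⁴ = ((x)² − (4·y)²)((x)² + (4·y)²); the first factor splits again, the second (x^2 + 16·y^2) is irreducible.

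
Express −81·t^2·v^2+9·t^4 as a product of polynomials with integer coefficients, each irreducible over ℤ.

9·t^2·(t+3·v)·(t−3·v)

Every term has a factor of 9·t^2. Then t^2−9·v^2 = (t)² − (3·v)².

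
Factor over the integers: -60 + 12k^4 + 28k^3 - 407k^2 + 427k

(2k + 15)(6k - 1)(k - 1)(k - 4)

Trying the rational-root candidates, k = 1 is a root, so (k - 1) divides it; the quotient is 12k^3 + 40k^2 - 367k + 60.
Then k = -15/2 is a root, so (2k + 15) is a factor; dividing leaves 6k^2 - 25k + 4.
The remaining quadratic factors as (k - 4)(6k - 1).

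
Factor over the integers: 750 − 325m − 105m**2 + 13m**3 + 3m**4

Testing divisors of the constant over divisors of the leading coefficient, m = 5/3 is a root, so (3m − 5) divides it; the quotient is m**3 + 6m**2 − 25m − 150.
Continuing, m = −6 is a root, giving the factor (m + 6) and quotient m**2 − 25.
The remaining quadratic factors as (m + 5)(m − 5).

(3m − 5)(m + 5)(m + 6)(m − 5)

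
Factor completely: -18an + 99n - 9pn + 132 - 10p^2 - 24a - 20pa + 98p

Group: -10p(p + 2a - 11) + (-9n - 12)(p + 2a - 11); both groups contain (p + 2a - 11).

-(p + 2a - 11)(10p + 9n + 12)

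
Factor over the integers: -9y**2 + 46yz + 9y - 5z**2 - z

Group: -9y(y - 5z - 1) + z(y - 5z - 1); both groups contain (y - 5z - 1).

-(9y - z)(y - 5z - 1)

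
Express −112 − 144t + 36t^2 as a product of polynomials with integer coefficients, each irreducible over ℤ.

Pull out the common factor 4, then factor the remaining trinomial.

4(3t + 2)(3t − 14)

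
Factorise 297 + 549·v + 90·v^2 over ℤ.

Pull out the common factor 9, then factor the remaining trinomial.

9·(2·v + 11)·(5·v + 3)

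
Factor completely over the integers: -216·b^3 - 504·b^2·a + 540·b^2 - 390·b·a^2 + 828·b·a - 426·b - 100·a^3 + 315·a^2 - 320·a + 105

Group: 6·b·(-36·b^2 - 60·b·a + 72·b - 25·a^2 + 60·a - 35) + (4·a - 3)·(-36·b^2 - 60·b·a + 72·b - 25·a^2 + 60·a - 35); both groups contain (-36·b^2 - 60·b·a + 72·b - 25·a^2 + 60·a - 35), so (6·b + 4·a - 3) is a factor with cofactor -36·b^2 - 60·b·a + 72·b - 25·a^2 + 60·a - 35.
The cofactor groups again: -36·b^2 - 60·b·a + 72·b - 25·a^2 + 60·a - 35 = -6·b·(6·b + 5·a - 5) + (-5·a + 7)·(6·b + 5·a - 5); both groups contain (6·b + 5·a - 5), giving -(6·b + 5·a - 7)·(6·b + 5·a - 5).

-(6·b + 4·a - 3)·(6·b + 5·a - 5)·(6·b + 5·a - 7)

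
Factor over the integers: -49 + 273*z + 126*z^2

7*(3*z + 7)*(6*z - 1)

Pull out the common factor 7, then factor the remaining trinomial.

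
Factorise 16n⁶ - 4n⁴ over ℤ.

4n⁴(2n + 1)(2n - 1)

Every term has a factor of 4n⁴; factoring it out leaves 4n² - 1.
Recognize a difference of squares with the parts 2n and 1.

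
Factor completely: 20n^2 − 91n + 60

Need a pair with product 20·60 = 1200 and sum −91: that's −16 and −75.
Split the middle term: 20n^2 − 16n − 75n + 60 = 4n(5n − 4) − 15(5n − 4).

(4n − 15)(5n − 4)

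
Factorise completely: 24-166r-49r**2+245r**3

Testing divisors of the constant over divisors of the leading coefficient, r = 6/7 is a root, giving the factor (7r-6) and quotient 35r**2+23r-4.
The remaining quadratic factors as (5r+4)(7r-1).

(5r+4)(7r-1)(7r-6)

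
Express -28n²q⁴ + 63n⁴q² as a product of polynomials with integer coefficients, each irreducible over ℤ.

7n²q²(3n + 2q)(3n - 2q)

Every term has a factor of 7n²q². Then 9n² - 4q² = (3n)² − (2q)².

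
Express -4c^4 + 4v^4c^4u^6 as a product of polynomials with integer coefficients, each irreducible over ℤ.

4c^4(v^2u^3 + 1)(v^2u^3 - 1)

Pull out the common factor 4c^4, leaving v^4u^6 - 1.
Recognize a difference of squares with the parts v^2u^3 and 1.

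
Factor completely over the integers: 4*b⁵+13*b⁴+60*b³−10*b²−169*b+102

(4*b−3)*(b+2)*(b−1)*(b²+3*b+17)

Among the possible rational roots, b = −2 is a root, so (b+2) divides it; the quotient is 4*b⁴+5*b³+50*b²−110*b+51.
Next, b = 3/4 is a root, giving the factor (4*b−3) and quotient b³+2*b²+14*b−17.
Next, b = 1 is a root, so (b−1) divides it; the quotient is b²+3*b+17.
The quadratic b²+3*b+17 has discriminant −59 < 0 and is irreducible over ℤ.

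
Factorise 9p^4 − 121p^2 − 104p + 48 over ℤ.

(3p + 4)(3p − 1)(p + 3)(p − 4)

Testing divisors of the constant over divisors of the leading coefficient, p = −4/3 is a root, so (3p + 4) divides it; the quotient is 3p^3 − 4p^2 − 35p + 12.
Continuing, p = 4 is a root, giving the factor (p − 4) and quotient 3p^2 + 8p − 3.
The remaining quadratic factors as (3p − 1)(p + 3).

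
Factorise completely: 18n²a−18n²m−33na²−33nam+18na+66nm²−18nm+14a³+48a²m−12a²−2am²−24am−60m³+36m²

(3n−2a−6m)(6n−7a−10m+6)(a−m)

Group: 3n(6na−6nm−7a²−3am+6a+10m²−6m) + (−2a−6m)(6na−6nm−7a²−3am+6a+10m²−6m); both groups contain (6na−6nm−7a²−3am+6a+10m²−6m), so (3n−2a−6m) is a factor with cofactor 6na−6nm−7a²−3am+6a+10m²−6m.
The cofactor groups again: 6na−6nm−7a²−3am+6a+10m²−6m = a(6n−7a−10m+6) − m(6n−7a−10m+6); both groups contain (6n−7a−10m+6), giving (a−m)(6n−7a−10m+6).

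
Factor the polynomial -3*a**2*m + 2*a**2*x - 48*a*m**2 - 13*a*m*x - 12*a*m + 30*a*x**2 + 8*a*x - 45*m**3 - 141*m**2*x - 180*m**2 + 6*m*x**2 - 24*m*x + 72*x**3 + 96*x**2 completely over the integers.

Group: a*(-3*a*m + 2*a*x - 3*m**2 - 7*m*x - 12*m + 6*x**2 + 8*x) + (15*m + 12*x)*(-3*a*m + 2*a*x - 3*m**2 - 7*m*x - 12*m + 6*x**2 + 8*x); both groups contain (-3*a*m + 2*a*x - 3*m**2 - 7*m*x - 12*m + 6*x**2 + 8*x), so (a + 15*m + 12*x) is a factor with cofactor -3*a*m + 2*a*x - 3*m**2 - 7*m*x - 12*m + 6*x**2 + 8*x.
The cofactor groups again: -3*a*m + 2*a*x - 3*m**2 - 7*m*x - 12*m + 6*x**2 + 8*x = -3*m*(a + m + 3*x + 4) + 2*x*(a + m + 3*x + 4); both groups contain (a + m + 3*x + 4), giving -(3*m - 2*x)*(a + m + 3*x + 4).

-(3*m - 2*x)*(a + 15*m + 12*x)*(a + m + 3*x + 4)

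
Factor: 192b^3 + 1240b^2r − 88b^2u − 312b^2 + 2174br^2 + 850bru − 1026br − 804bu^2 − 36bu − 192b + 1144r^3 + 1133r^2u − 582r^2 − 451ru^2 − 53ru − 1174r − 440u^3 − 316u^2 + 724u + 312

Group: 2b(96b^2 + 236br + 196bu − 60b + 143r^2 + 231ru − 37r + 88u^2 + 28u − 156) + (8r − 5u − 2)(96b^2 + 236br + 196bu − 60b + 143r^2 + 231ru − 37r + 88u^2 + 28u − 156); both groups contain (96b^2 + 236br + 196bu − 60b + 143r^2 + 231ru − 37r + 88u^2 + 28u − 156), so (2b + 8r − 5u − 2) is a factor with cofactor 96b^2 + 236br + 196bu − 60b + 143r^2 + 231ru − 37r + 88u^2 + 28u − 156.
The cofactor groups again: 96b^2 + 236br + 196bu − 60b + 143r^2 + 231ru − 37r + 88u^2 + 28u − 156 = 8b(12b + 13r + 8u + 12) + (11r + 11u − 13)(12b + 13r + 8u + 12); both groups contain (12b + 13r + 8u + 12), giving (8b + 11r + 11u − 13)(12b + 13r + 8u + 12).

(12b + 13r + 8u + 12)(2b + 8r − 5u − 2)(8b + 11r + 11u − 13)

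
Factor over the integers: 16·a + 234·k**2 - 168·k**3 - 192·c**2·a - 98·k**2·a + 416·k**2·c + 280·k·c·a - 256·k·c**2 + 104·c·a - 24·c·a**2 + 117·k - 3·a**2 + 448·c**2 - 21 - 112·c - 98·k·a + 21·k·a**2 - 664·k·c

-(7·k - 8·c - 1)·(6·k - 8·c - a + 3)·(4·k + 3·a - 7)

Group: 4·k·(-42·k**2 + 104·k·c + 7·k·a - 15·k - 64·c**2 - 8·c·a + 16·c - a + 3) + (3·a - 7)·(-42·k**2 + 104·k·c + 7·k·a - 15·k - 64·c**2 - 8·c·a + 16·c - a + 3); both groups contain (-42·k**2 + 104·k·c + 7·k·a - 15·k - 64·c**2 - 8·c·a + 16·c - a + 3), so (4·k + 3·a - 7) is a factor with cofactor -42·k**2 + 104·k·c + 7·k·a - 15·k - 64·c**2 - 8·c·a + 16·c - a + 3.
The cofactor groups again: -42·k**2 + 104·k·c + 7·k·a - 15·k - 64·c**2 - 8·c·a + 16·c - a + 3 = -7·k·(6·k - 8·c - a + 3) + (8·c + 1)·(6·k - 8·c - a + 3); both groups contain (6·k - 8·c - a + 3), giving -(7·k - 8·c - 1)·(6·k - 8·c - a + 3).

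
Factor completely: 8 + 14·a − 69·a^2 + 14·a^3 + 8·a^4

(2·a − 1)·(4·a + 1)·(a + 4)·(a − 2)

Testing divisors of the constant over divisors of the leading coefficient, a = 1/2 is a root, so (2·a − 1) is a factor; dividing leaves 4·a^3 + 9·a^2 − 30·a − 8.
Then a = −4 is a root, giving the factor (a + 4) and quotient 4·a^2 − 7·a − 2.
The remaining quadratic factors as (4·a + 1)(a − 2).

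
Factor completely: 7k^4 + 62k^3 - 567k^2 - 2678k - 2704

(7k + 13)(k + 13)(k + 2)(k - 8)

Among the possible rational roots, k = -2 is a root, giving the factor (k + 2) and quotient 7k^3 + 48k^2 - 663k - 1352.
Continuing, k = -13 is a root, so (k + 13) divides it; the quotient is 7k^2 - 43k - 104.
The remaining quadratic factors as (k - 8)(7k + 13).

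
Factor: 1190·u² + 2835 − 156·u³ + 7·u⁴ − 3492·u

(7·u − 9)·(u − 5)·(u − 7)·(u − 9)

Testing divisors of the constant over divisors of the leading coefficient, u = 5 is a root, so (u − 5) is a factor; dividing leaves 7·u³ − 121·u² + 585·u − 567.
Then u = 9 is a root, so (u − 9) is a factor; dividing leaves 7·u² − 58·u + 63.
The remaining quadratic factors as (7·u − 9)(u − 7).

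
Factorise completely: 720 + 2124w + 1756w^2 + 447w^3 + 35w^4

(5w + 6)(7w + 4)(w + 5)(w + 6)

Trying the rational-root candidates, w = -6 is a root, giving the factor (w + 6) and quotient 35w^3 + 237w^2 + 334w + 120.
Continuing, w = -6/5 is a root, so (5w + 6) divides it; the quotient is 7w^2 + 39w + 20.
The remaining quadratic factors as (7w + 4)(w + 5).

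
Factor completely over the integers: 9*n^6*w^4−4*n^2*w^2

Every term has a factor of n^2*w^2; factoring it out leaves 9*n^4*w^2−4.
Recognize a difference of squares with the parts 3*n^2*w and 2.

n^2*w^2*(3*n^2*w+2)*(3*n^2*w−2)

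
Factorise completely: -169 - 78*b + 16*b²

(2*b - 13)*(8*b + 13)

Need a pair with product 16·(-169) = -2704 and sum -78: that's 26 and -104.
Split the middle term: 16*b² + 26*b - 104*b - 169 = 2*b*(8*b + 13) - 13*(8*b + 13).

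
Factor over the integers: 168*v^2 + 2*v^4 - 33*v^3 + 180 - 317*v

Trying the rational-root candidates, v = 4 is a root, giving the factor (v - 4) and quotient 2*v^3 - 25*v^2 + 68*v - 45.
Continuing, v = 1 is a root, so (v - 1) is a factor; dividing leaves 2*v^2 - 23*v + 45.
The remaining quadratic factors as (v - 9)(2*v - 5).

(2*v - 5)*(v - 1)*(v - 4)*(v - 9)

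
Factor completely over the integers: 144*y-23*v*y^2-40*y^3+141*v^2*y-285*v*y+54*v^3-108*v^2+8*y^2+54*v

(2*v+y-2)*(3*v+8*y)*(9*v-5*y-9)

Group: 9*v*(6*v^2+19*v*y-6*v+8*y^2-16*y) + (-5*y-9)*(6*v^2+19*v*y-6*v+8*y^2-16*y); both groups contain (6*v^2+19*v*y-6*v+8*y^2-16*y), so (9*v-5*y-9) is a factor with cofactor 6*v^2+19*v*y-6*v+8*y^2-16*y.
The cofactor groups again: 6*v^2+19*v*y-6*v+8*y^2-16*y = 3*v*(2*v+y-2) + 8*y*(2*v+y-2); both groups contain (2*v+y-2), giving (3*v+8*y)*(2*v+y-2).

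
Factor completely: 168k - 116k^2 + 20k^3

4k(5k - 14)(k - 3)

Pull out the common factor 4k, then factor the remaining trinomial.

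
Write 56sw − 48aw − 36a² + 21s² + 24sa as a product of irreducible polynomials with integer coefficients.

(7s − 6a)(3s + 6a + 8w)

Group: 3s(7s − 6a) + (6a + 8w)(7s − 6a); both groups contain (7s − 6a).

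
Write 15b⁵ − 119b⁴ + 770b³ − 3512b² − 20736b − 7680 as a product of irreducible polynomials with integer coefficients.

Testing divisors of the constant over divisors of the leading coefficient, b = 8 is a root, so (b − 8) divides it; the quotient is 15b⁴ + b³ + 778b² + 2712b + 960.
Then b = −8/3 is a root, so (3b + 8) divides it; the quotient is 5b³ − 13b² + 294b + 120.
Next, b = −2/5 is a root, giving the factor (5b + 2) and quotient b² − 3b + 60.
The quadratic b² − 3b + 60 has discriminant −231 < 0 and is irreducible over ℤ.

(3b + 8)(5b + 2)(b − 8)(b² − 3b + 60)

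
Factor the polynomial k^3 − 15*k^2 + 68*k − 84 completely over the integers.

By the rational root theorem, k = 2 is a root, giving the factor (k − 2) and quotient k^2 − 13*k + 42.
The remaining quadratic factors as (k − 6)(k − 7).

(k − 2)*(k − 6)*(k − 7)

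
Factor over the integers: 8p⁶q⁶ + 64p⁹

8p⁶(2p + q²)(4p² − 2pq² + q⁴)

Factor out 8p⁶ first: what remains is 8p³ + q⁶.
Recognize a sum of cubes with the parts 2p and q².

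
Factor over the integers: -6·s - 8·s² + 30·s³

2·s·(3·s + 1)·(5·s - 3)

Pull out the common factor 2·s, then factor the remaining trinomial.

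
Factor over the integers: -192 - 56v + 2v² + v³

By the rational root theorem, v = -4 is a root, giving the factor (v + 4) and quotient v² - 2v - 48.
The remaining quadratic factors as (v - 8)(v + 6).

(v + 4)(v + 6)(v - 8)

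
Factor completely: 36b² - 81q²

9(2b + 3q)(2b - 3q)

Pull out the common factor 9; 4b² - 9q² is a difference of squares.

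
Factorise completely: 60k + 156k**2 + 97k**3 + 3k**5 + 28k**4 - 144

(3k - 2)(k + 3)(k + 4)(k**2 + 3k + 6)

Among the possible rational roots, k = -3 is a root, so (k + 3) divides it; the quotient is 3k**4 + 19k**3 + 40k**2 + 36k - 48.
Next, k = -4 is a root, so (k + 4) is a factor; dividing leaves 3k**3 + 7k**2 + 12k - 12.
Continuing, k = 2/3 is a root, giving the factor (3k - 2) and quotient k**2 + 3k + 6.
The quadratic k**2 + 3k + 6 has discriminant -15 < 0 and is irreducible over ℤ.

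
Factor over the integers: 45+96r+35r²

(5r+3)(7r+15)

Need a pair with product 35·45 = 1575 and sum 96: that's 21 and 75.
Split the middle term: 35r²+21r + 75r+45 = 7r(5r+3) + 15(5r+3).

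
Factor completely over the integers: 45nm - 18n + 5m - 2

Group as (45nm - 18n) + (5m - 2) = 9n(5m - 2) + (5m - 2).
Both groups share the factor (5m - 2).

(5m - 2)(9n + 1)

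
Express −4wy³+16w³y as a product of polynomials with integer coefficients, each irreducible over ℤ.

Every term has a factor of 4wy. Then 4w²−y² = (2w)² − (y)².

4wy(2w+y)(2w−y)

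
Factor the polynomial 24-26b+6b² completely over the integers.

2(3b-4)(b-3)

Pull out the common factor 2, then factor the remaining trinomial.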